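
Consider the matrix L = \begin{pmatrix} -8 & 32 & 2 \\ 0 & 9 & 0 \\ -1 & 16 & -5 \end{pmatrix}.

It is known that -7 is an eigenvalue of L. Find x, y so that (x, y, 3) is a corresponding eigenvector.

6, 0

We need (L + 7I)v = 0.
L + 7I = [[-1, 32, 2], [0, 16, 0], [-1, 16, 2]].
Row 1: (-1)·x + (32)·y + (2)·3 = 0
Row 2: (0)·x + (16)·y + (0)·3 = 0
Row 3: (-1)·x + (16)·y + (2)·3 = 0
Solving gives x = 6, y = 0.
Check: L·(6, 0, 3) = (-42, 0, -21) = -7·(6, 0, 3).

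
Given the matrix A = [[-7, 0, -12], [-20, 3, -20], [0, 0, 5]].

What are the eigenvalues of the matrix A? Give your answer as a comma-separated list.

-7, 3, 5

Compute the characteristic polynomial p(μ) = det(μI - A).
Cofactor expansion gives p(μ) = μ^3 - μ^2 - 41μ + 105.
Rational-root test: μ = 3 gives p(3) = 0.
Factor out (μ - 3): p(μ) = (μ - 3)·(μ^2 + 2μ - 35).
The quadratic factors as (μ + 7)·(μ - 5).
Eigenvalues: -7, 3, 5.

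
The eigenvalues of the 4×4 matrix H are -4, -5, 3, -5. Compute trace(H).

trace(H) is the sum of the eigenvalues: (-4) + (-5) + (3) + (-5) = -11.

-11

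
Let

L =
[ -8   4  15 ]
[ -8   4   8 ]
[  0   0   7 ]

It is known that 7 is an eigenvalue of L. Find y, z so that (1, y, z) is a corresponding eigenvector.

0, 1

We need (L - 7I)v = 0.
L - 7I = [[-15, 4, 15], [-8, -3, 8], [0, 0, 0]].
Row 1: (-15)·1 + (4)·y + (15)·z = 0
Row 2: (-8)·1 + (-3)·y + (8)·z = 0
Row 3: (0)·1 + (0)·y + (0)·z = 0
Solving gives y = 0, z = 1.
Check: L·(1, 0, 1) = (7, 0, 7) = 7·(1, 0, 1).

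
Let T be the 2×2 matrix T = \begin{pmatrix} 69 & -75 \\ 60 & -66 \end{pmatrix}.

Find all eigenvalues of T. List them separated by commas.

-6, 9

det(T - λI) = (69 - λ)(-66 - λ) - (-75)·(60) = λ^2 - 3λ - 54.
This factors as (λ + 6)·(λ - 9) = 0.
Eigenvalues: -6, 9.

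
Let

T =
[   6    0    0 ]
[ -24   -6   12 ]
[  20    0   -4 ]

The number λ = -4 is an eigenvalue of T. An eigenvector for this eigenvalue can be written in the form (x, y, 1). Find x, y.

0, 6

We need (T + 4I)v = 0.
T + 4I = [[10, 0, 0], [-24, -2, 12], [20, 0, 0]].
Row 1: (10)·x + (0)·y + (0)·1 = 0
Row 2: (-24)·x + (-2)·y + (12)·1 = 0
Row 3: (20)·x + (0)·y + (0)·1 = 0
Solving gives x = 0, y = 6.
Check: T·(0, 6, 1) = (0, -24, -4) = -4·(0, 6, 1).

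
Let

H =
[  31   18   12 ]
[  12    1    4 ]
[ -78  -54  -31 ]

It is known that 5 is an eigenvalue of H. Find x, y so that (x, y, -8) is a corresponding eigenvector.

We need (H - 5I)v = 0.
H - 5I = [[26, 18, 12], [12, -4, 4], [-78, -54, -36]].
Row 1: (26)·x + (18)·y + (12)·-8 = 0
Row 2: (12)·x + (-4)·y + (4)·-8 = 0
Row 3: (-78)·x + (-54)·y + (-36)·-8 = 0
Solving gives x = 3, y = 1.
Check: H·(3, 1, -8) = (15, 5, -40) = 5·(3, 1, -8).

3, 1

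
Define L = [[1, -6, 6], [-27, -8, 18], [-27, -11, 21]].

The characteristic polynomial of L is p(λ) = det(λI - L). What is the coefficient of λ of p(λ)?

43

p(λ) = λ^3 - 14λ^2 + 43λ - 30.
The coefficient of λ is 43.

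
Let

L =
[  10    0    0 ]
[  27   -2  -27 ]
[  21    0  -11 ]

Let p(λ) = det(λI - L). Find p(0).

-220

p(0) = det(0·I − L) = det(−L) = (−1)^3·det(L).
det(L) = 220, so p(0) = -220.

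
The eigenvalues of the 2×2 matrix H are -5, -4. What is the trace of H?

trace(H) is the sum of the eigenvalues: (-5) + (-4) = -9.

-9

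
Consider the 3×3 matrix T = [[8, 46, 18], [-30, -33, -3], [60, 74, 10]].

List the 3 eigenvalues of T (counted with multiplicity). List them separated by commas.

Compute the characteristic polynomial p(λ) = det(λI - T).
Cofactor expansion gives p(λ) = λ^3 + 15λ^2 + 8λ - 336.
Try λ = -12: p(-12) = 0, so -12 is a root.
Dividing by (λ + 12) leaves λ^2 + 3λ - 28.
The quadratic factors as (λ + 7)·(λ - 4).
Eigenvalues: -12, -7, 4.

-12, -7, 4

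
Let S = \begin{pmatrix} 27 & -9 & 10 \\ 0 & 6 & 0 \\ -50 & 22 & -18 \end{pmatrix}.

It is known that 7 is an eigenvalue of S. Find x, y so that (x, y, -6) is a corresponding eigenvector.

3, 0

We need (S - 7I)v = 0.
S - 7I = [[20, -9, 10], [0, -1, 0], [-50, 22, -25]].
Row 1: (20)·x + (-9)·y + (10)·-6 = 0
Row 2: (0)·x + (-1)·y + (0)·-6 = 0
Row 3: (-50)·x + (22)·y + (-25)·-6 = 0
Solving gives x = 3, y = 0.
Check: S·(3, 0, -6) = (21, 0, -42) = 7·(3, 0, -6).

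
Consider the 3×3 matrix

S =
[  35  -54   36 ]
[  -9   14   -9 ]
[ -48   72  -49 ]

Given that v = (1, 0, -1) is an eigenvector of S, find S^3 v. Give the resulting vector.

First find the eigenvalue: Sv = (-1, 0, 1) = -1·(1, 0, -1), so λ = -1.
Then S^3 v = λ^3·v = (-1)^3·(1, 0, -1) = -1·(1, 0, -1) = (-1, 0, 1).

(-1, 0, 1)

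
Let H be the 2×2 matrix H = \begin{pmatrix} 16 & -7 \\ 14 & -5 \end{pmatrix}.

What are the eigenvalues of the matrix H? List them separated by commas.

2, 9

det(H - λI) = (16 - λ)(-5 - λ) - (-7)·(14) = λ^2 - 11λ + 18.
This factors as (λ - 2)·(λ - 9) = 0.
Eigenvalues: 2, 9.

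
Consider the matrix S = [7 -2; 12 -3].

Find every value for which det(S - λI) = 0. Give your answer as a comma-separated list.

det(S - λI) = (7 - λ)(-3 - λ) - (-2)·(12) = λ^2 - 4λ + 3.
This factors as (λ - 1)·(λ - 3) = 0.
Eigenvalues: 1, 3.

1, 3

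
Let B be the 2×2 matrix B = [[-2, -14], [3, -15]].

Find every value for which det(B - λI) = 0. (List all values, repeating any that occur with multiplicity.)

-9, -8

det(B - sI) = (-2 - s)(-15 - s) - (-14)·(3) = s^2 + 17s + 72.
This factors as (s + 9)·(s + 8) = 0.
Eigenvalues: -9, -8.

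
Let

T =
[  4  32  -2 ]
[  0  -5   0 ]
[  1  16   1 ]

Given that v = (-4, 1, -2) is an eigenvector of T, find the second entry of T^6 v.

15625

First find the eigenvalue: Tv = (20, -5, 10) = -5·(-4, 1, -2), so λ = -5.
Then T^6 v = λ^6·v = (-5)^6·(-4, 1, -2) = 15625·(-4, 1, -2) = (-62500, 15625, -31250).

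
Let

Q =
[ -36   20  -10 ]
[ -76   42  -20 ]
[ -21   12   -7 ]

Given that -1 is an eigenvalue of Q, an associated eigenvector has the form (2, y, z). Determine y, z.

4, 1

We need (Q + 1I)v = 0.
Q + 1I = [[-35, 20, -10], [-76, 43, -20], [-21, 12, -6]].
Row 1: (-35)·2 + (20)·y + (-10)·z = 0
Row 2: (-76)·2 + (43)·y + (-20)·z = 0
Row 3: (-21)·2 + (12)·y + (-6)·z = 0
Solving gives y = 4, z = 1.
Check: Q·(2, 4, 1) = (-2, -4, -1) = -1·(2, 4, 1).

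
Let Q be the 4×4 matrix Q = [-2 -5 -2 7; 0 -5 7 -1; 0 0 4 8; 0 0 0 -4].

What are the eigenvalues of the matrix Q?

Q is upper triangular, so its eigenvalues are the diagonal entries.
Diagonal: -2, -5, 4, -4.

-5, -4, -2, 4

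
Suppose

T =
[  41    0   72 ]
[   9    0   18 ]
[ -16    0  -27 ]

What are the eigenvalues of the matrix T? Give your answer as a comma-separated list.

Compute the characteristic polynomial p(s) = det(sI - T).
Expanding along the first row, p(s) = s^3 - 14s^2 + 45s.
Since p(5) = 0, s = 5 is a root.
Factor out (s - 5): p(s) = (s - 5)·(s^2 - 9s).
The quadratic factors as s·(s - 9).
Eigenvalues: 0, 5, 9.

0, 5, 9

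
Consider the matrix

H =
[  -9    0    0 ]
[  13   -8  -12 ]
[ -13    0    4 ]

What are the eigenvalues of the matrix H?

-9, -8, 4

Compute the characteristic polynomial p(t) = det(tI - H).
Expanding the 3×3 determinant: p(t) = t^3 + 13t^2 + 4t - 288.
Rational-root test: t = 4 gives p(4) = 0.
Factor out (t - 4): p(t) = (t - 4)·(t^2 + 17t + 72).
The quadratic factors as (t + 9)·(t + 8).
Eigenvalues: -9, -8, 4.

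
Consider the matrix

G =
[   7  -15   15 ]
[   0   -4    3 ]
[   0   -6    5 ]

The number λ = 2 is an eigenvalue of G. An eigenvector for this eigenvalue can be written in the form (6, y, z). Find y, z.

-2, -4

We need (G - 2I)v = 0.
G - 2I = [[5, -15, 15], [0, -6, 3], [0, -6, 3]].
Row 1: (5)·6 + (-15)·y + (15)·z = 0
Row 2: (0)·6 + (-6)·y + (3)·z = 0
Row 3: (0)·6 + (-6)·y + (3)·z = 0
Solving gives y = -2, z = -4.
Check: G·(6, -2, -4) = (12, -4, -8) = 2·(6, -2, -4).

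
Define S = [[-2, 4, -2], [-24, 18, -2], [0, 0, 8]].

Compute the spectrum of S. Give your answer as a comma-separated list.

Compute the characteristic polynomial p(λ) = det(λI - S).
Cofactor expansion gives p(λ) = λ^3 - 24λ^2 + 188λ - 480.
Since p(6) = 0, λ = 6 is a root.
Factor out (λ - 6): p(λ) = (λ - 6)·(λ^2 - 18λ + 80).
The quadratic factors as (λ - 8)·(λ - 10).
Eigenvalues: 6, 8, 10.

6, 8, 10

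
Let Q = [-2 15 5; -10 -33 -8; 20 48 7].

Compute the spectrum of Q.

Compute the characteristic polynomial p(μ) = det(μI - Q).
Expanding the 3×3 determinant: p(μ) = μ^3 + 28μ^2 + 255μ + 756.
Since p(-7) = 0, μ = -7 is a root.
Factor out (μ + 7): p(μ) = (μ + 7)·(μ^2 + 21μ + 108).
The quadratic factors as (μ + 12)·(μ + 9).
Eigenvalues: -12, -9, -7.

-12, -9, -7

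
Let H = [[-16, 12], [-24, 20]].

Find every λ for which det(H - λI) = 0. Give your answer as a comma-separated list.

-4, 8

det(H - sI) = (-16 - s)(20 - s) - (12)·(-24) = s^2 - 4s - 32.
This factors as (s + 4)·(s - 8) = 0.
Eigenvalues: -4, 8.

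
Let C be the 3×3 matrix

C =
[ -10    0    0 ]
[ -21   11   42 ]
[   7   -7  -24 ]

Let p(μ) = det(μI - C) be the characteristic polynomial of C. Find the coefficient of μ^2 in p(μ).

The coefficient of μ^2 of det(μI - C) is −trace(C).
trace(C) = (-10) + (11) + (-24) = -23, so the coefficient is 23.

23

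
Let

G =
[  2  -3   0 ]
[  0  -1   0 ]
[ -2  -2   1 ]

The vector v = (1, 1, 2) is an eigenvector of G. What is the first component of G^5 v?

-1

First find the eigenvalue: Gv = (-1, -1, -2) = -1·(1, 1, 2), so λ = -1.
Then G^5 v = λ^5·v = (-1)^5·(1, 1, 2) = -1·(1, 1, 2) = (-1, -1, -2).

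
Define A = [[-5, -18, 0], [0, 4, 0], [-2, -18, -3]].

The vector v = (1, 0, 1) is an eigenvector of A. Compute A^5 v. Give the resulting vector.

First find the eigenvalue: Av = (-5, 0, -5) = -5·(1, 0, 1), so λ = -5.
Then A^5 v = λ^5·v = (-5)^5·(1, 0, 1) = -3125·(1, 0, 1) = (-3125, 0, -3125).

(-3125, 0, -3125)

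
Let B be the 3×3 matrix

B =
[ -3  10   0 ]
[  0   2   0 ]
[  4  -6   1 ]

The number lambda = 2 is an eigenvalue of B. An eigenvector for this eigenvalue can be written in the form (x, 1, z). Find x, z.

We need (B - 2I)v = 0.
B - 2I = [[-5, 10, 0], [0, 0, 0], [4, -6, -1]].
Row 1: (-5)·x + (10)·1 + (0)·z = 0
Row 2: (0)·x + (0)·1 + (0)·z = 0
Row 3: (4)·x + (-6)·1 + (-1)·z = 0
Solving gives x = 2, z = 2.
Check: B·(2, 1, 2) = (4, 2, 4) = 2·(2, 1, 2).

2, 2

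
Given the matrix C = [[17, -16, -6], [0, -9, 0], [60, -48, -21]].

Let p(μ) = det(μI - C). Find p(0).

p(0) = det(0·I − C) = det(−C) = (−1)^3·det(C).
det(C) = -27, so p(0) = 27.

27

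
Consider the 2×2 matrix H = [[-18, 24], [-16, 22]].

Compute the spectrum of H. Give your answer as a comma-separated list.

-2, 6

det(H - μI) = (-18 - μ)(22 - μ) - (24)·(-16) = μ^2 - 4μ - 12.
This factors as (μ + 2)·(μ - 6) = 0.
Eigenvalues: -2, 6.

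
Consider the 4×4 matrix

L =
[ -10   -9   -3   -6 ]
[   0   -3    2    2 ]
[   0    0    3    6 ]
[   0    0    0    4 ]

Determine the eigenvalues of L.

L is upper triangular, so its eigenvalues are the diagonal entries.
Diagonal: -10, -3, 3, 4.

-10, -3, 3, 4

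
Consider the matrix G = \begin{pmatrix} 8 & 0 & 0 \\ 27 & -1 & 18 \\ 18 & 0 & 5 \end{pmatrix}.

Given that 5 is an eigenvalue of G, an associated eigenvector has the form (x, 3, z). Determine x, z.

0, 1

We need (G - 5I)v = 0.
G - 5I = [[3, 0, 0], [27, -6, 18], [18, 0, 0]].
Row 1: (3)·x + (0)·3 + (0)·z = 0
Row 2: (27)·x + (-6)·3 + (18)·z = 0
Row 3: (18)·x + (0)·3 + (0)·z = 0
Solving gives x = 0, z = 1.
Check: G·(0, 3, 1) = (0, 15, 5) = 5·(0, 3, 1).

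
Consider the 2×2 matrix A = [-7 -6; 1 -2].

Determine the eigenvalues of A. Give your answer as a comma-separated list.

-5, -4

det(A - μI) = (-7 - μ)(-2 - μ) - (-6)·(1) = μ^2 + 9μ + 20.
This factors as (μ + 5)·(μ + 4) = 0.
Eigenvalues: -5, -4.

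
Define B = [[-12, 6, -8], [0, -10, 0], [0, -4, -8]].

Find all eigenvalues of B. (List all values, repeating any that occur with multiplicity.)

-12, -10, -8

Compute the characteristic polynomial p(t) = det(tI - B).
Expanding the 3×3 determinant: p(t) = t^3 + 30t^2 + 296t + 960.
Try t = -10: p(-10) = 0, so -10 is a root.
Dividing by (t + 10) leaves t^2 + 20t + 96.
The quadratic factors as (t + 12)·(t + 8).
Eigenvalues: -12, -10, -8.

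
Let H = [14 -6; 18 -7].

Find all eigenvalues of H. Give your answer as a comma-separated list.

2, 5

det(H - tI) = (14 - t)(-7 - t) - (-6)·(18) = t^2 - 7t + 10.
This factors as (t - 2)·(t - 5) = 0.
Eigenvalues: 2, 5.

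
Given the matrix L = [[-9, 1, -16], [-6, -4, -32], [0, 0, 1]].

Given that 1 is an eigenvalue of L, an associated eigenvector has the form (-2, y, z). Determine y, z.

We need (L - 1I)v = 0.
L - 1I = [[-10, 1, -16], [-6, -5, -32], [0, 0, 0]].
Row 1: (-10)·-2 + (1)·y + (-16)·z = 0
Row 2: (-6)·-2 + (-5)·y + (-32)·z = 0
Row 3: (0)·-2 + (0)·y + (0)·z = 0
Solving gives y = -4, z = 1.
Check: L·(-2, -4, 1) = (-2, -4, 1) = 1·(-2, -4, 1).

-4, 1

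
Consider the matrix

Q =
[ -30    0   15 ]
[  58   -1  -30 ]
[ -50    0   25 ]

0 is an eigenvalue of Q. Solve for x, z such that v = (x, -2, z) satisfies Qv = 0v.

We need (Q)v = 0.
Q = [[-30, 0, 15], [58, -1, -30], [-50, 0, 25]].
Row 1: (-30)·x + (0)·-2 + (15)·z = 0
Row 2: (58)·x + (-1)·-2 + (-30)·z = 0
Row 3: (-50)·x + (0)·-2 + (25)·z = 0
Solving gives x = 1, z = 2.
Check: Q·(1, -2, 2) = (0, 0, 0) = 0·(1, -2, 2).

1, 2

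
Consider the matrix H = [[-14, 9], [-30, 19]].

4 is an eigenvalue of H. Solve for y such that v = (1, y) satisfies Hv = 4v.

2

We need (H - 4I)v = 0.
H - 4I = [[-18, 9], [-30, 15]].
Row 1: (-18)·1 + (9)·y = 0
Row 2: (-30)·1 + (15)·y = 0
Solving gives y = 2.
Check: H·(1, 2) = (4, 8) = 4·(1, 2).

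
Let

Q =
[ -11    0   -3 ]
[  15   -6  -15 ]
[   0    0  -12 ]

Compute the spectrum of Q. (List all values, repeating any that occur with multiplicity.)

-12, -11, -6

Set up det(rI - Q) = 0.
Expanding the 3×3 determinant: p(r) = r^3 + 29r^2 + 270r + 792.
Rational-root test: r = -12 gives p(-12) = 0.
Factor out (r + 12): p(r) = (r + 12)·(r^2 + 17r + 66).
The quadratic factors as (r + 11)·(r + 6).
Eigenvalues: -12, -11, -6.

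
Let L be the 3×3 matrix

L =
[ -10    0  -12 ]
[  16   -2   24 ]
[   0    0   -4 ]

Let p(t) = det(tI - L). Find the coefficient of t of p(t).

p(t) = t^3 + 16t^2 + 68t + 80.
The coefficient of t is 68.

68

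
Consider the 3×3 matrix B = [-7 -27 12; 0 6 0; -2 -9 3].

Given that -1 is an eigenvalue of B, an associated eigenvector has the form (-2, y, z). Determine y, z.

0, -1

We need (B + 1I)v = 0.
B + 1I = [[-6, -27, 12], [0, 7, 0], [-2, -9, 4]].
Row 1: (-6)·-2 + (-27)·y + (12)·z = 0
Row 2: (0)·-2 + (7)·y + (0)·z = 0
Row 3: (-2)·-2 + (-9)·y + (4)·z = 0
Solving gives y = 0, z = -1.
Check: B·(-2, 0, -1) = (2, 0, 1) = -1·(-2, 0, -1).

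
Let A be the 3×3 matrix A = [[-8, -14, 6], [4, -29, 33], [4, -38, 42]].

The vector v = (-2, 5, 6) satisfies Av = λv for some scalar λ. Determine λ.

9

Compute Av: A·(-2, 5, 6) = (-18, 45, 54).
Since Av = λv, compare component 1: -18 = λ·-2, so λ = 9.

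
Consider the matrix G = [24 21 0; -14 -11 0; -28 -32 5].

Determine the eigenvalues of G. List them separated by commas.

3, 5, 10

Compute the characteristic polynomial p(t) = det(tI - G).
Cofactor expansion gives p(t) = t^3 - 18t^2 + 95t - 150.
Try t = 10: p(10) = 0, so 10 is a root.
Factor out (t - 10): p(t) = (t - 10)·(t^2 - 8t + 15).
The quadratic factors as (t - 3)·(t - 5).
Eigenvalues: 3, 5, 10.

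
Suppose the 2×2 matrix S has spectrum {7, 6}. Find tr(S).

13

trace(S) is the sum of the eigenvalues: (7) + (6) = 13.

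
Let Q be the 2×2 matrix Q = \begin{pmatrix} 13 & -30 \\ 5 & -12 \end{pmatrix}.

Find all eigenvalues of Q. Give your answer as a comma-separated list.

det(Q - λI) = (13 - λ)(-12 - λ) - (-30)·(5) = λ^2 - λ - 6.
This factors as (λ + 2)·(λ - 3) = 0.
Eigenvalues: -2, 3.

-2, 3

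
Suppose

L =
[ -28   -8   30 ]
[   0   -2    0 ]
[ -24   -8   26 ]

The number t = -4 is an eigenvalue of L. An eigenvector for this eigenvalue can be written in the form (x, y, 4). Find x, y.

5, 0

We need (L + 4I)v = 0.
L + 4I = [[-24, -8, 30], [0, 2, 0], [-24, -8, 30]].
Row 1: (-24)·x + (-8)·y + (30)·4 = 0
Row 2: (0)·x + (2)·y + (0)·4 = 0
Row 3: (-24)·x + (-8)·y + (30)·4 = 0
Solving gives x = 5, y = 0.
Check: L·(5, 0, 4) = (-20, 0, -16) = -4·(5, 0, 4).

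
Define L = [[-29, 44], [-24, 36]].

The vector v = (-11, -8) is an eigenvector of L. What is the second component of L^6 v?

First find the eigenvalue: Lv = (-33, -24) = 3·(-11, -8), so λ = 3.
Then L^6 v = λ^6·v = 3^6·(-11, -8) = 729·(-11, -8) = (-8019, -5832).

-5832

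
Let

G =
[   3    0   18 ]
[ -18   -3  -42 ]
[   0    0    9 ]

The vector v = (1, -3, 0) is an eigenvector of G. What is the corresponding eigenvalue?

3

Compute Gv: G·(1, -3, 0) = (3, -9, 0).
Since Gv = λv, compare component 1: 3 = λ·1, so λ = 3.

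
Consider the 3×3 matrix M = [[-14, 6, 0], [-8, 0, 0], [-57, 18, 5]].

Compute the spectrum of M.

-8, -6, 5

Set up det(λI - M) = 0.
Expanding the 3×3 determinant: p(λ) = λ^3 + 9λ^2 - 22λ - 240.
Rational-root test: λ = 5 gives p(5) = 0.
Factor out (λ - 5): p(λ) = (λ - 5)·(λ^2 + 14λ + 48).
The quadratic factors as (λ + 8)·(λ + 6).
Eigenvalues: -8, -6, 5.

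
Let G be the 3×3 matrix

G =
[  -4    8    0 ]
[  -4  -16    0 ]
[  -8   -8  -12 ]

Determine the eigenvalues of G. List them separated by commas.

Compute the characteristic polynomial p(s) = det(sI - G).
Expanding the 3×3 determinant: p(s) = s^3 + 32s^2 + 336s + 1152.
Try s = -12: p(-12) = 0, so -12 is a root.
Factor out (s + 12): p(s) = (s + 12)·(s^2 + 20s + 96).
The quadratic factors as (s + 12)·(s + 8).
Eigenvalues: -12, -12, -8.

-12, -12, -8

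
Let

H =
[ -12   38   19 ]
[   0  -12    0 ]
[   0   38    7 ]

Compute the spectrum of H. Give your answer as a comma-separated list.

Set up det(sI - H) = 0.
Expanding the 3×3 determinant: p(s) = s^3 + 17s^2 - 24s - 1008.
Rational-root test: s = 7 gives p(7) = 0.
Factor out (s - 7): p(s) = (s - 7)·(s^2 + 24s + 144).
The quadratic factor is (s + 12)^2.
Eigenvalues: -12, -12, 7.

-12, -12, 7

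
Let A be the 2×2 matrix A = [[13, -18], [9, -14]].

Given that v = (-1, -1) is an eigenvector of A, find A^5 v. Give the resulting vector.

First find the eigenvalue: Av = (5, 5) = -5·(-1, -1), so λ = -5.
Then A^5 v = λ^5·v = (-5)^5·(-1, -1) = -3125·(-1, -1) = (3125, 3125).

(3125, 3125)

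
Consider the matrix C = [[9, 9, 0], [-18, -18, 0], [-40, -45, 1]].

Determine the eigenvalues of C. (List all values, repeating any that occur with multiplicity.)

-9, 0, 1

Compute the characteristic polynomial p(lambda) = det(lambda·I - C).
Expanding along the first row, p(lambda) = lambda^3 + 8·lambda^2 - 9·lambda.
Since p(0) = 0, lambda = 0 is a root.
Factor out lambda: p(lambda) = lambda·(lambda^2 + 8·lambda - 9).
The quadratic factors as (lambda + 9)·(lambda - 1).
Eigenvalues: -9, 0, 1.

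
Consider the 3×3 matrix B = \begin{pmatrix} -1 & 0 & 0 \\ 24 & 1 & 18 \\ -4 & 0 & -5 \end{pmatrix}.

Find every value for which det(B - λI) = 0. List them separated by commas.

Set up det(sI - B) = 0.
Expanding along the first row, p(s) = s^3 + 5s^2 - s - 5.
Since p(-1) = 0, s = -1 is a root.
Dividing by (s + 1) leaves s^2 + 4s - 5.
The quadratic factors as (s + 5)·(s - 1).
Eigenvalues: -5, -1, 1.

-5, -1, 1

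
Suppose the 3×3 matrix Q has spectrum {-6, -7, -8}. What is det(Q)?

det(Q) is the product of the eigenvalues: (-6) · (-7) · (-8) = -336.

-336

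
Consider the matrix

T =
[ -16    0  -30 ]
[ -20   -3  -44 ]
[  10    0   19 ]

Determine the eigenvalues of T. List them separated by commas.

Set up det(λI - T) = 0.
Expanding along the first row, p(λ) = λ^3 - 13λ - 12.
Rational-root test: λ = -3 gives p(-3) = 0.
Dividing by (λ + 3) leaves λ^2 - 3λ - 4.
The quadratic factors as (λ + 1)·(λ - 4).
Eigenvalues: -3, -1, 4.

-3, -1, 4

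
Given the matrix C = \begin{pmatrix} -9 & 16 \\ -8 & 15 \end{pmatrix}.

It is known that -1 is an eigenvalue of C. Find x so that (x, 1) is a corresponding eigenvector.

2

We need (C + 1I)v = 0.
C + 1I = [[-8, 16], [-8, 16]].
Row 1: (-8)·x + (16)·1 = 0
Row 2: (-8)·x + (16)·1 = 0
Solving gives x = 2.
Check: C·(2, 1) = (-2, -1) = -1·(2, 1).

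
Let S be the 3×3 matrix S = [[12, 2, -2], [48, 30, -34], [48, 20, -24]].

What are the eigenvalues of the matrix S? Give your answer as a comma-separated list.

Set up det(μI - S) = 0.
Expanding along the first row, p(μ) = μ^3 - 18μ^2 + 32μ + 480.
Rational-root test: μ = -4 gives p(-4) = 0.
Dividing by (μ + 4) leaves μ^2 - 22μ + 120.
The quadratic factors as (μ - 10)·(μ - 12).
Eigenvalues: -4, 10, 12.

-4, 10, 12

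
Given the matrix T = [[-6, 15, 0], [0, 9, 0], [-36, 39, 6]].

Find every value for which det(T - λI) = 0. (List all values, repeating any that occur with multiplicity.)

-6, 6, 9

Set up det(tI - T) = 0.
Expanding along the first row, p(t) = t^3 - 9t^2 - 36t + 324.
Rational-root test: t = -6 gives p(-6) = 0.
Dividing by (t + 6) leaves t^2 - 15t + 54.
The quadratic factors as (t - 6)·(t - 9).
Eigenvalues: -6, 6, 9.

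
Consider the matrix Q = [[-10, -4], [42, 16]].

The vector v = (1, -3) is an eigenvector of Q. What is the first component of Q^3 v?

8

First find the eigenvalue: Qv = (2, -6) = 2·(1, -3), so λ = 2.
Then Q^3 v = λ^3·v = 2^3·(1, -3) = 8·(1, -3) = (8, -24).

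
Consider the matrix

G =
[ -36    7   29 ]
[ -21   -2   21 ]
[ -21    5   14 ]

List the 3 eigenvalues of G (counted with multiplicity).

-9, -8, -7

Set up det(sI - G) = 0.
Expanding along the first row, p(s) = s^3 + 24s^2 + 191s + 504.
Rational-root test: s = -7 gives p(-7) = 0.
Factor out (s + 7): p(s) = (s + 7)·(s^2 + 17s + 72).
The quadratic factors as (s + 9)·(s + 8).
Eigenvalues: -9, -8, -7.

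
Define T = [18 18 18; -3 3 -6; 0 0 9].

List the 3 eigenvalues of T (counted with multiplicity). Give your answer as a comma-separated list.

The characteristic polynomial is p(t) = det(tI - T).
Cofactor expansion gives p(t) = t^3 - 30t^2 + 297t - 972.
Try t = 9: p(9) = 0, so 9 is a root.
Dividing by (t - 9) leaves t^2 - 21t + 108.
The quadratic factors as (t - 9)·(t - 12).
Eigenvalues: 9, 9, 12.

9, 9, 12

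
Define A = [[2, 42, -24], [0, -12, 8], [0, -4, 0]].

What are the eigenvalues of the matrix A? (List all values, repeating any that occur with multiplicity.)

-8, -4, 2

Compute the characteristic polynomial p(lambda) = det(lambda·I - A).
Expanding along the first row, p(lambda) = lambda^3 + 10·lambda^2 + 8·lambda - 64.
Try lambda = 2: p(2) = 0, so 2 is a root.
Factor out (lambda - 2): p(lambda) = (lambda - 2)·(lambda^2 + 12·lambda + 32).
The quadratic factors as (lambda + 8)·(lambda + 4).
Eigenvalues: -8, -4, 2.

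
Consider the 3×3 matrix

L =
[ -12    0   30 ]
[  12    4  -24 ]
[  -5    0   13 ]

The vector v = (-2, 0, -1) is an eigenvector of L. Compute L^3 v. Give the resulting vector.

(-54, 0, -27)

First find the eigenvalue: Lv = (-6, 0, -3) = 3·(-2, 0, -1), so λ = 3.
Then L^3 v = λ^3·v = 3^3·(-2, 0, -1) = 27·(-2, 0, -1) = (-54, 0, -27).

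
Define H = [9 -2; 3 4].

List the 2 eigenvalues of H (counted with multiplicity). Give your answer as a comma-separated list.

6, 7

det(H - λI) = (9 - λ)(4 - λ) - (-2)·(3) = λ^2 - 13λ + 42.
This factors as (λ - 6)·(λ - 7) = 0.
Eigenvalues: 6, 7.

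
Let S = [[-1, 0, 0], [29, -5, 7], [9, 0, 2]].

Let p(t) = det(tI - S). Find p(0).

p(0) = det(0·I − S) = det(−S) = (−1)^3·det(S).
det(S) = 10, so p(0) = -10.

-10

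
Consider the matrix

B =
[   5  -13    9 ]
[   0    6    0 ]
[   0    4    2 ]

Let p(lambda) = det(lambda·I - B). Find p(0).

p(0) = det(0·I − B) = det(−B) = (−1)^3·det(B).
det(B) = 60, so p(0) = -60.

-60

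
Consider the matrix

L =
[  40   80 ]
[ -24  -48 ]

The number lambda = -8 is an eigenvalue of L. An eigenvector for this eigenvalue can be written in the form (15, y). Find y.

-9

We need (L + 8I)v = 0.
L + 8I = [[48, 80], [-24, -40]].
Row 1: (48)·15 + (80)·y = 0
Row 2: (-24)·15 + (-40)·y = 0
Solving gives y = -9.
Check: L·(15, -9) = (-120, 72) = -8·(15, -9).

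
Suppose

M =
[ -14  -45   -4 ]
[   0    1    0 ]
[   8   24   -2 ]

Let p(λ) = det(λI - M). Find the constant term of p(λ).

-60

p(λ) = λ^3 + 15λ^2 + 44λ - 60.
The constant term is -60.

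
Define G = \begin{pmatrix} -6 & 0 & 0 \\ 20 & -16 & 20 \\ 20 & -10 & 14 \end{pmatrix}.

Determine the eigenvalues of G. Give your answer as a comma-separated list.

Set up det(λI - G) = 0.
Expanding along the first row, p(λ) = λ^3 + 8λ^2 - 12λ - 144.
Since p(4) = 0, λ = 4 is a root.
Dividing by (λ - 4) leaves λ^2 + 12λ + 36.
The quadratic factor is (λ + 6)^2.
Eigenvalues: -6, -6, 4.

-6, -6, 4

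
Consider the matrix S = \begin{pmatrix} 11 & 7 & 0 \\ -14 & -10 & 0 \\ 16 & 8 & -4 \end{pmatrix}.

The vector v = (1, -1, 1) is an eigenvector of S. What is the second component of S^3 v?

First find the eigenvalue: Sv = (4, -4, 4) = 4·(1, -1, 1), so λ = 4.
Then S^3 v = λ^3·v = 4^3·(1, -1, 1) = 64·(1, -1, 1) = (64, -64, 64).

-64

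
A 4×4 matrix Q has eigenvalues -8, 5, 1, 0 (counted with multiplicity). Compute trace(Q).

-2

trace(Q) is the sum of the eigenvalues: (-8) + (5) + (1) + (0) = -2.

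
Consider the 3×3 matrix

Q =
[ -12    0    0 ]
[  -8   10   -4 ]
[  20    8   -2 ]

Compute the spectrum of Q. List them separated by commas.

Set up det(rI - Q) = 0.
Expanding the 3×3 determinant: p(r) = r^3 + 4r^2 - 84r + 144.
Try r = 2: p(2) = 0, so 2 is a root.
Factor out (r - 2): p(r) = (r - 2)·(r^2 + 6r - 72).
The quadratic factors as (r + 12)·(r - 6).
Eigenvalues: -12, 2, 6.

-12, 2, 6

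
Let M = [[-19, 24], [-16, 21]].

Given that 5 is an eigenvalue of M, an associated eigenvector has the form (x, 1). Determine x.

We need (M - 5I)v = 0.
M - 5I = [[-24, 24], [-16, 16]].
Row 1: (-24)·x + (24)·1 = 0
Row 2: (-16)·x + (16)·1 = 0
Solving gives x = 1.
Check: M·(1, 1) = (5, 5) = 5·(1, 1).

1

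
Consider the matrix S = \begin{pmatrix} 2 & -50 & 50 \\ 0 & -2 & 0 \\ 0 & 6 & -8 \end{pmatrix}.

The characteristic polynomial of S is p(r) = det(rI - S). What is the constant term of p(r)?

-32

p(r) = r^3 + 8r^2 - 4r - 32.
The constant term is -32.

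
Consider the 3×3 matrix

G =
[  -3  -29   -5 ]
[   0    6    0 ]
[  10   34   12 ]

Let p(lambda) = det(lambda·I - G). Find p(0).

-84

p(0) = det(0·I − G) = det(−G) = (−1)^3·det(G).
det(G) = 84, so p(0) = -84.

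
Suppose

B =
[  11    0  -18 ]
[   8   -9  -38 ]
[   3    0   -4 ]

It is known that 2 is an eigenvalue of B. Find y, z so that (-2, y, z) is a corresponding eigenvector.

We need (B - 2I)v = 0.
B - 2I = [[9, 0, -18], [8, -11, -38], [3, 0, -6]].
Row 1: (9)·-2 + (0)·y + (-18)·z = 0
Row 2: (8)·-2 + (-11)·y + (-38)·z = 0
Row 3: (3)·-2 + (0)·y + (-6)·z = 0
Solving gives y = 2, z = -1.
Check: B·(-2, 2, -1) = (-4, 4, -2) = 2·(-2, 2, -1).

2, -1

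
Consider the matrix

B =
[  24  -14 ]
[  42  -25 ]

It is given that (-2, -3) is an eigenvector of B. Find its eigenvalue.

3

Compute Bv: B·(-2, -3) = (-6, -9).
Since Bv = λv, compare component 1: -6 = λ·-2, so λ = 3.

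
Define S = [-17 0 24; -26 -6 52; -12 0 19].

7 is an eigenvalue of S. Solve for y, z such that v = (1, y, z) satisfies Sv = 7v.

2, 1

We need (S - 7I)v = 0.
S - 7I = [[-24, 0, 24], [-26, -13, 52], [-12, 0, 12]].
Row 1: (-24)·1 + (0)·y + (24)·z = 0
Row 2: (-26)·1 + (-13)·y + (52)·z = 0
Row 3: (-12)·1 + (0)·y + (12)·z = 0
Solving gives y = 2, z = 1.
Check: S·(1, 2, 1) = (7, 14, 7) = 7·(1, 2, 1).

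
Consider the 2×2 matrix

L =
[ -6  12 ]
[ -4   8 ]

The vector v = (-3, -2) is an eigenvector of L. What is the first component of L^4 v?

First find the eigenvalue: Lv = (-6, -4) = 2·(-3, -2), so λ = 2.
Then L^4 v = λ^4·v = 2^4·(-3, -2) = 16·(-3, -2) = (-48, -32).

-48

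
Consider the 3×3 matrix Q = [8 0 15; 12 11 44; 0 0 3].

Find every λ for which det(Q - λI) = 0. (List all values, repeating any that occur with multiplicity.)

3, 8, 11

Set up det(λI - Q) = 0.
Expanding along the first row, p(λ) = λ^3 - 22λ^2 + 145λ - 264.
Rational-root test: λ = 3 gives p(3) = 0.
Factor out (λ - 3): p(λ) = (λ - 3)·(λ^2 - 19λ + 88).
The quadratic factors as (λ - 8)·(λ - 11).
Eigenvalues: 3, 8, 11.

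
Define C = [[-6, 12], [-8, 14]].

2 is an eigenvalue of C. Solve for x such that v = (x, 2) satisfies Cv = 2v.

3

We need (C - 2I)v = 0.
C - 2I = [[-8, 12], [-8, 12]].
Row 1: (-8)·x + (12)·2 = 0
Row 2: (-8)·x + (12)·2 = 0
Solving gives x = 3.
Check: C·(3, 2) = (6, 4) = 2·(3, 2).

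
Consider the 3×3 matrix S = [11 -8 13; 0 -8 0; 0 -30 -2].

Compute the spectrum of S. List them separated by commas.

Compute the characteristic polynomial p(r) = det(rI - S).
Cofactor expansion gives p(r) = r^3 - r^2 - 94r - 176.
Since p(-2) = 0, r = -2 is a root.
Dividing by (r + 2) leaves r^2 - 3r - 88.
The quadratic factors as (r + 8)·(r - 11).
Eigenvalues: -8, -2, 11.

-8, -2, 11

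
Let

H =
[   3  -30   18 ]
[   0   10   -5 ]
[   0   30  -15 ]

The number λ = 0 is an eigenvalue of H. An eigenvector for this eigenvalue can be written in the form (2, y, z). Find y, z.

We need (H)v = 0.
H = [[3, -30, 18], [0, 10, -5], [0, 30, -15]].
Row 1: (3)·2 + (-30)·y + (18)·z = 0
Row 2: (0)·2 + (10)·y + (-5)·z = 0
Row 3: (0)·2 + (30)·y + (-15)·z = 0
Solving gives y = -1, z = -2.
Check: H·(2, -1, -2) = (0, 0, 0) = 0·(2, -1, -2).

-1, -2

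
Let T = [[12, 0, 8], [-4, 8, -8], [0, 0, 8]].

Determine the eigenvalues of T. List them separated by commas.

8, 8, 12

Set up det(rI - T) = 0.
Cofactor expansion gives p(r) = r^3 - 28r^2 + 256r - 768.
Rational-root test: r = 8 gives p(8) = 0.
Dividing by (r - 8) leaves r^2 - 20r + 96.
The quadratic factors as (r - 8)·(r - 12).
Eigenvalues: 8, 8, 12.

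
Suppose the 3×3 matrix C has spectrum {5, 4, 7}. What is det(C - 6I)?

If C has eigenvalues 5, 4, 7, then C - 6I has eigenvalues -1, -2, 1.
det(C - 6I) = (-1) · (-2) · (1) = 2.

2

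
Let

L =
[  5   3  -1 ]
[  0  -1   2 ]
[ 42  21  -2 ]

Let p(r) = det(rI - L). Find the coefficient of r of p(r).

-13

p(r) = r^3 - 2r^2 - 13r - 10.
The coefficient of r is -13.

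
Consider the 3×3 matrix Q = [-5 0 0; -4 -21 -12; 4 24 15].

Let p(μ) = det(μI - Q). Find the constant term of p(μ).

-135

p(μ) = μ^3 + 11μ^2 + 3μ - 135.
The constant term is -135.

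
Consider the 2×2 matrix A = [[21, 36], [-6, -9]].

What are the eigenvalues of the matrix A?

3, 9

det(A - λI) = (21 - λ)(-9 - λ) - (36)·(-6) = λ^2 - 12λ + 27.
This factors as (λ - 3)·(λ - 9) = 0.
Eigenvalues: 3, 9.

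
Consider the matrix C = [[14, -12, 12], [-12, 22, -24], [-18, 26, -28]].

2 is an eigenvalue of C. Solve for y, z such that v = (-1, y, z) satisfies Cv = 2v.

-3, -2

We need (C - 2I)v = 0.
C - 2I = [[12, -12, 12], [-12, 20, -24], [-18, 26, -30]].
Row 1: (12)·-1 + (-12)·y + (12)·z = 0
Row 2: (-12)·-1 + (20)·y + (-24)·z = 0
Row 3: (-18)·-1 + (26)·y + (-30)·z = 0
Solving gives y = -3, z = -2.
Check: C·(-1, -3, -2) = (-2, -6, -4) = 2·(-1, -3, -2).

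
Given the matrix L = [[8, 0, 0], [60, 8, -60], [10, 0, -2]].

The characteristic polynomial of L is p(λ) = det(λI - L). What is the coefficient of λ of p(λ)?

p(λ) = λ^3 - 14λ^2 + 32λ + 128.
The coefficient of λ is 32.

32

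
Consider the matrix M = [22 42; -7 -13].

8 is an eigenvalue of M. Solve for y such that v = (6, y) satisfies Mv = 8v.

We need (M - 8I)v = 0.
M - 8I = [[14, 42], [-7, -21]].
Row 1: (14)·6 + (42)·y = 0
Row 2: (-7)·6 + (-21)·y = 0
Solving gives y = -2.
Check: M·(6, -2) = (48, -16) = 8·(6, -2).

-2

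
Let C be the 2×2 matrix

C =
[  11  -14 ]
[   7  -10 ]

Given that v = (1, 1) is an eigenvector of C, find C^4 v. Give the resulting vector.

(81, 81)

First find the eigenvalue: Cv = (-3, -3) = -3·(1, 1), so λ = -3.
Then C^4 v = λ^4·v = (-3)^4·(1, 1) = 81·(1, 1) = (81, 81).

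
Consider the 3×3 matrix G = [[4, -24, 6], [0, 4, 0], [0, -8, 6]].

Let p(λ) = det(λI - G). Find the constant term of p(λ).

-96

p(λ) = λ^3 - 14λ^2 + 64λ - 96.
The constant term is -96.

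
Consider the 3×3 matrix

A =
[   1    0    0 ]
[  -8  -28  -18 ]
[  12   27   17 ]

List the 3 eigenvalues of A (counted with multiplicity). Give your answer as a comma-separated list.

-10, -1, 1

Set up det(lambda·I - A) = 0.
Expanding along the first row, p(lambda) = lambda^3 + 10·lambda^2 - lambda - 10.
Since p(1) = 0, lambda = 1 is a root.
Factor out (lambda - 1): p(lambda) = (lambda - 1)·(lambda^2 + 11·lambda + 10).
The quadratic factors as (lambda + 10)·(lambda + 1).
Eigenvalues: -10, -1, 1.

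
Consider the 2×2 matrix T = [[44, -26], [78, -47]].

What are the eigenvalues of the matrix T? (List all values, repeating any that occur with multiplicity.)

-8, 5

det(T - rI) = (44 - r)(-47 - r) - (-26)·(78) = r^2 + 3r - 40.
This factors as (r + 8)·(r - 5) = 0.
Eigenvalues: -8, 5.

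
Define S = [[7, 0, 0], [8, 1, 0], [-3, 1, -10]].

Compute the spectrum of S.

-10, 1, 7

S is lower triangular, so its eigenvalues are the diagonal entries.
Diagonal: 7, 1, -10.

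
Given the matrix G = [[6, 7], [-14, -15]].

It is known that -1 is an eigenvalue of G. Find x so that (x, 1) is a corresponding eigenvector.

-1

We need (G + 1I)v = 0.
G + 1I = [[7, 7], [-14, -14]].
Row 1: (7)·x + (7)·1 = 0
Row 2: (-14)·x + (-14)·1 = 0
Solving gives x = -1.
Check: G·(-1, 1) = (1, -1) = -1·(-1, 1).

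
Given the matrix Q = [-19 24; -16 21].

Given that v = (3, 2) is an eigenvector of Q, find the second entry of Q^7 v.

First find the eigenvalue: Qv = (-9, -6) = -3·(3, 2), so λ = -3.
Then Q^7 v = λ^7·v = (-3)^7·(3, 2) = -2187·(3, 2) = (-6561, -4374).

-4374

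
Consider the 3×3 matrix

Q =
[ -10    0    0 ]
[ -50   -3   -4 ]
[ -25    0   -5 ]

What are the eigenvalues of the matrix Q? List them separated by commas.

-10, -5, -3

The characteristic polynomial is p(s) = det(sI - Q).
Expanding along the first row, p(s) = s^3 + 18s^2 + 95s + 150.
Try s = -5: p(-5) = 0, so -5 is a root.
Factor out (s + 5): p(s) = (s + 5)·(s^2 + 13s + 30).
The quadratic factors as (s + 10)·(s + 3).
Eigenvalues: -10, -5, -3.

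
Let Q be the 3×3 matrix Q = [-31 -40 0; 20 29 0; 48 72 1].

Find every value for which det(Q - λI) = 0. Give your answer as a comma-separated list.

Set up det(rI - Q) = 0.
Cofactor expansion gives p(r) = r^3 + r^2 - 101r + 99.
Try r = 1: p(1) = 0, so 1 is a root.
Factor out (r - 1): p(r) = (r - 1)·(r^2 + 2r - 99).
The quadratic factors as (r + 11)·(r - 9).
Eigenvalues: -11, 1, 9.

-11, 1, 9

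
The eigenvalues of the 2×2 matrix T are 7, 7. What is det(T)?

det(T) is the product of the eigenvalues: (7) · (7) = 49.

49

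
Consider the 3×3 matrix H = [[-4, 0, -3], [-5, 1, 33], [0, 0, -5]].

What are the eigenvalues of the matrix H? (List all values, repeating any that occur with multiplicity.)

Compute the characteristic polynomial p(λ) = det(λI - H).
Expanding the 3×3 determinant: p(λ) = λ^3 + 8λ^2 + 11λ - 20.
Since p(-5) = 0, λ = -5 is a root.
Factor out (λ + 5): p(λ) = (λ + 5)·(λ^2 + 3λ - 4).
The quadratic factors as (λ + 4)·(λ - 1).
Eigenvalues: -5, -4, 1.

-5, -4, 1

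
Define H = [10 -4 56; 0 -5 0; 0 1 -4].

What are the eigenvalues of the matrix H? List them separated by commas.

-5, -4, 10

Set up det(sI - H) = 0.
Expanding along the first row, p(s) = s^3 - s^2 - 70s - 200.
Since p(10) = 0, s = 10 is a root.
Dividing by (s - 10) leaves s^2 + 9s + 20.
The quadratic factors as (s + 5)·(s + 4).
Eigenvalues: -5, -4, 10.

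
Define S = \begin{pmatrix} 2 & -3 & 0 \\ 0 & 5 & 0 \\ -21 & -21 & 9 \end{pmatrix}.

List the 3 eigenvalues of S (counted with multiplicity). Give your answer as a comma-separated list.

The characteristic polynomial is p(s) = det(sI - S).
Expanding the 3×3 determinant: p(s) = s^3 - 16s^2 + 73s - 90.
Try s = 5: p(5) = 0, so 5 is a root.
Dividing by (s - 5) leaves s^2 - 11s + 18.
The quadratic factors as (s - 2)·(s - 9).
Eigenvalues: 2, 5, 9.

2, 5, 9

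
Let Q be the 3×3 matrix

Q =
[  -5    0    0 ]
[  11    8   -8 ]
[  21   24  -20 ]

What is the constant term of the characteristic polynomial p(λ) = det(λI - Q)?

160

p(0) = det(0·I − Q) = det(−Q) = (−1)^3·det(Q).
det(Q) = -160, so p(0) = 160.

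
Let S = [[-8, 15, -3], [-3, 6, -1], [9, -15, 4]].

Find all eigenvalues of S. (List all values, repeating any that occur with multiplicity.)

0, 1, 1

The characteristic polynomial is p(t) = det(tI - S).
Cofactor expansion gives p(t) = t^3 - 2t^2 + t.
Try t = 1: p(1) = 0, so 1 is a root.
Factor out (t - 1): p(t) = (t - 1)·(t^2 - t).
The quadratic factors as t·(t - 1).
Eigenvalues: 0, 1, 1.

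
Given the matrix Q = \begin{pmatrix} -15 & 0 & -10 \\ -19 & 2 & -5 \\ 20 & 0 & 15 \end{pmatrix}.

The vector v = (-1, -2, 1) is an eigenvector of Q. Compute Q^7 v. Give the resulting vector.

(78125, 156250, -78125)

First find the eigenvalue: Qv = (5, 10, -5) = -5·(-1, -2, 1), so λ = -5.
Then Q^7 v = λ^7·v = (-5)^7·(-1, -2, 1) = -78125·(-1, -2, 1) = (78125, 156250, -78125).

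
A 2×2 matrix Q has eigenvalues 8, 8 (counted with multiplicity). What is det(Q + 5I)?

169

If Q has eigenvalues 8, 8, then Q + 5I has eigenvalues 13, 13.
det(Q + 5I) = (13) · (13) = 169.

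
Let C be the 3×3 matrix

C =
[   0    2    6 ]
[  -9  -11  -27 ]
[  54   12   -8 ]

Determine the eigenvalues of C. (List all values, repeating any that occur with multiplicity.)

Compute the characteristic polynomial p(t) = det(tI - C).
Expanding the 3×3 determinant: p(t) = t^3 + 19t^2 + 106t + 144.
Rational-root test: t = -2 gives p(-2) = 0.
Factor out (t + 2): p(t) = (t + 2)·(t^2 + 17t + 72).
The quadratic factors as (t + 9)·(t + 8).
Eigenvalues: -9, -8, -2.

-9, -8, -2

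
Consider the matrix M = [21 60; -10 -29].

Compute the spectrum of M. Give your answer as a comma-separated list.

det(M - λI) = (21 - λ)(-29 - λ) - (60)·(-10) = λ^2 + 8λ - 9.
This factors as (λ + 9)·(λ - 1) = 0.
Eigenvalues: -9, 1.

-9, 1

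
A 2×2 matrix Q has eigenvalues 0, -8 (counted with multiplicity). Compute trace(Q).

trace(Q) is the sum of the eigenvalues: (0) + (-8) = -8.

-8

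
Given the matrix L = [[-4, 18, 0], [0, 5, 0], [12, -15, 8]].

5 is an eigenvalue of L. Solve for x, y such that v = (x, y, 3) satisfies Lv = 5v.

-2, -1

We need (L - 5I)v = 0.
L - 5I = [[-9, 18, 0], [0, 0, 0], [12, -15, 3]].
Row 1: (-9)·x + (18)·y + (0)·3 = 0
Row 2: (0)·x + (0)·y + (0)·3 = 0
Row 3: (12)·x + (-15)·y + (3)·3 = 0
Solving gives x = -2, y = -1.
Check: L·(-2, -1, 3) = (-10, -5, 15) = 5·(-2, -1, 3).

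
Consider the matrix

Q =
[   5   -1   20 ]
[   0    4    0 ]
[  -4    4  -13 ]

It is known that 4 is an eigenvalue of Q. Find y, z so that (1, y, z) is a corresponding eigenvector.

1, 0

We need (Q - 4I)v = 0.
Q - 4I = [[1, -1, 20], [0, 0, 0], [-4, 4, -17]].
Row 1: (1)·1 + (-1)·y + (20)·z = 0
Row 2: (0)·1 + (0)·y + (0)·z = 0
Row 3: (-4)·1 + (4)·y + (-17)·z = 0
Solving gives y = 1, z = 0.
Check: Q·(1, 1, 0) = (4, 4, 0) = 4·(1, 1, 0).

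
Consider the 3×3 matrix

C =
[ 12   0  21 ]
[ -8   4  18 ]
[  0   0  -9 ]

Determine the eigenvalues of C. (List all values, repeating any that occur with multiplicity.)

The characteristic polynomial is p(t) = det(tI - C).
Cofactor expansion gives p(t) = t^3 - 7t^2 - 96t + 432.
Since p(-9) = 0, t = -9 is a root.
Dividing by (t + 9) leaves t^2 - 16t + 48.
The quadratic factors as (t - 4)·(t - 12).
Eigenvalues: -9, 4, 12.

-9, 4, 12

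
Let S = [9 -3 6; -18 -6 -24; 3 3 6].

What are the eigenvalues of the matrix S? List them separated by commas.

-3, 0, 12

The characteristic polynomial is p(t) = det(tI - S).
Expanding along the first row, p(t) = t^3 - 9t^2 - 36t.
Try t = 0: p(0) = 0, so 0 is a root.
Factor out t: p(t) = t·(t^2 - 9t - 36).
The quadratic factors as (t + 3)·(t - 12).
Eigenvalues: -3, 0, 12.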